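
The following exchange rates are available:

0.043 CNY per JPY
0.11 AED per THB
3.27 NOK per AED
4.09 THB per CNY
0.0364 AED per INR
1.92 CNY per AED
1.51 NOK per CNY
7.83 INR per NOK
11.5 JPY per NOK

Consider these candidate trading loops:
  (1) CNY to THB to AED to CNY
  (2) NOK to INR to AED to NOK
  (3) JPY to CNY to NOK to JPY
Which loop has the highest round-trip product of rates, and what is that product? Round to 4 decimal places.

0.9320

(1) 4.09 × 0.11 × 1.92 = 0.86381
(2) 7.83 × 0.0364 × 3.27 = 0.93199
(3) 0.043 × 1.51 × 11.5 = 0.74670
Highest is cycle (2) at 0.9320 (≤1, no arbitrage).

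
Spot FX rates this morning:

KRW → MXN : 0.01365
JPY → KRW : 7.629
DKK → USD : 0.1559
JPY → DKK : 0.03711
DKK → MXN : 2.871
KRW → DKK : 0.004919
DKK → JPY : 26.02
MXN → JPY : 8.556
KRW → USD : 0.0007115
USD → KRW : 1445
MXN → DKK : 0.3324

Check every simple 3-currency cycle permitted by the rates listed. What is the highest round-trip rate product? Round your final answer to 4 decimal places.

1.1081

USD→KRW→DKK→USD: 1445 × 0.004919 × 0.1559 = 1.10813
JPY→KRW→DKK→JPY: 7.629 × 0.004919 × 26.02 = 0.97645
JPY→DKK→MXN→JPY: 0.03711 × 2.871 × 8.556 = 0.91158
JPY→KRW→MXN→JPY: 7.629 × 0.01365 × 8.556 = 0.89099
Maximum is USD→KRW→DKK→USD at 1.1081; arbitrage exists.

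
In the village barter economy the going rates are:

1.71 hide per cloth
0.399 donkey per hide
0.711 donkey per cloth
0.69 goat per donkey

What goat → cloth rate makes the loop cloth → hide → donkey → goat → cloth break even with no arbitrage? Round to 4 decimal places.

Known legs of the cycle: 1.71 × 0.399 × 0.69 = 0.4707801
For no arbitrage the full-cycle product must be 1, so the missing rate is 1 / 0.4707801 ≈ 2.124134.

2.1241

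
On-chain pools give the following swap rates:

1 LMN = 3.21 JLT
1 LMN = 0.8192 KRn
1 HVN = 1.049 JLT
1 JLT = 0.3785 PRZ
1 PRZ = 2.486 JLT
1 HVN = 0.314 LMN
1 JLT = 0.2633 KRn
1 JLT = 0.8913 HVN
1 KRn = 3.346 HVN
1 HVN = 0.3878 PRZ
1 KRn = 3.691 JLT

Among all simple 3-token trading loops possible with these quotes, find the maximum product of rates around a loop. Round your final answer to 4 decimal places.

0.9242

JLT→KRn→HVN→JLT: 0.2633 × 3.346 × 1.049 = 0.92417
JLT→HVN→LMN→JLT: 0.8913 × 0.314 × 3.21 = 0.89838
LMN→KRn→HVN→LMN: 0.8192 × 3.346 × 0.314 = 0.86069
JLT→HVN→PRZ→JLT: 0.8913 × 0.3878 × 2.486 = 0.85928
Maximum is JLT→KRn→HVN→JLT at 0.9242; no arbitrage — every cycle loses value.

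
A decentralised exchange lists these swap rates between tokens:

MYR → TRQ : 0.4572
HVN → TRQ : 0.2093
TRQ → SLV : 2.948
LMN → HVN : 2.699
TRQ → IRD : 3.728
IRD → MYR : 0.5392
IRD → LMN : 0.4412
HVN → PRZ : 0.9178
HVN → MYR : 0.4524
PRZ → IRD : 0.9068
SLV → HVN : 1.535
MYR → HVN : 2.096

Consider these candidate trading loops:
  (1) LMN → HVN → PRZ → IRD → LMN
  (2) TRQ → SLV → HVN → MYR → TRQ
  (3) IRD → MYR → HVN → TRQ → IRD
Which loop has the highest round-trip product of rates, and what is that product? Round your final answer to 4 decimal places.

0.9911

(1) 2.699 × 0.9178 × 0.9068 × 0.4412 = 0.99106
(2) 2.948 × 1.535 × 0.4524 × 0.4572 = 0.93598
(3) 0.5392 × 2.096 × 0.2093 × 3.728 = 0.88183
Highest is cycle (1) at 0.9911 (≤1, no arbitrage).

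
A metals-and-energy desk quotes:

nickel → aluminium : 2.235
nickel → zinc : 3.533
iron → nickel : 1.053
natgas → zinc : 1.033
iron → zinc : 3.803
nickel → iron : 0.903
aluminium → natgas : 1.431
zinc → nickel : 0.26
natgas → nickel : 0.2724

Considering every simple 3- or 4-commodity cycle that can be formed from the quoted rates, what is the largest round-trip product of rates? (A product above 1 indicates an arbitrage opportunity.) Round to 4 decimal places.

0.8929

zinc→nickel→iron→zinc: 0.26 × 0.903 × 3.803 = 0.89287
aluminium→natgas→nickel→aluminium: 1.431 × 0.2724 × 2.235 = 0.87121
zinc→nickel→aluminium→natgas→zinc: 0.26 × 2.235 × 1.431 × 1.033 = 0.85900
Maximum is zinc→nickel→iron→zinc at 0.8929; no arbitrage — every cycle loses value.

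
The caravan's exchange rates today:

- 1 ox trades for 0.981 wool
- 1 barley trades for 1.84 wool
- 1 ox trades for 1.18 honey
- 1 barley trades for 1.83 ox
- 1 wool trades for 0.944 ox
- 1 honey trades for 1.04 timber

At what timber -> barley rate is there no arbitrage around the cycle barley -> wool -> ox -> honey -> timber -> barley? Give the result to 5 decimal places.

Known legs of the cycle: 1.84 × 0.944 × 1.18 × 1.04 = 2.131597312
For no arbitrage the full-cycle product must be 1, so the missing rate is 1 / 2.131597312 ≈ 0.4691318.

0.46913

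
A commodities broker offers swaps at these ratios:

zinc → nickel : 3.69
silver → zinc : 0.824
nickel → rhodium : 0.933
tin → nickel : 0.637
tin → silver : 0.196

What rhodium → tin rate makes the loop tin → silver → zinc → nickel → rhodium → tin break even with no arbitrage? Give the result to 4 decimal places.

Known legs of the cycle: 0.196 × 0.824 × 3.69 × 0.933 = 0.55602112608
For no arbitrage the full-cycle product must be 1, so the missing rate is 1 / 0.55602112608 ≈ 1.798493.

1.7985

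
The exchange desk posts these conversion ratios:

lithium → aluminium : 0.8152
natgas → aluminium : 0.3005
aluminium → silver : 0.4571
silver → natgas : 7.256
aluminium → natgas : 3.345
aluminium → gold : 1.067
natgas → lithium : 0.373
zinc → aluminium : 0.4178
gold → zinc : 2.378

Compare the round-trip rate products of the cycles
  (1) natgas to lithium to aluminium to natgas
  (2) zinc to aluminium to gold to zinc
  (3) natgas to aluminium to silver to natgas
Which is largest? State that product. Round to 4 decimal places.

1.0601

(1) 0.373 × 0.8152 × 3.345 = 1.01711
(2) 0.4178 × 1.067 × 2.378 = 1.06009
(3) 0.3005 × 0.4571 × 7.256 = 0.99667
Highest is cycle (2) at 1.0601 (>1, arbitrage).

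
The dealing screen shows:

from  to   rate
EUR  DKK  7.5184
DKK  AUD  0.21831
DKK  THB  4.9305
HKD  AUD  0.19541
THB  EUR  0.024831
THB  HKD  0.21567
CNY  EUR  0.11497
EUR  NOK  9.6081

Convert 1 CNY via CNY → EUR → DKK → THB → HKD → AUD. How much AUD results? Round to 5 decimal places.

1 CNY × 0.11497 = 0.11497 EUR
0.11497 EUR × 7.5184 = 0.864390448 DKK
0.864390448 DKK × 4.9305 = 4.261877103864 THB
4.261877103864 THB × 0.21567 = 0.91915903499034888 HKD
0.91915903499034888 HKD × 0.19541 = 0.1796128670274640746408 AUD

0.17961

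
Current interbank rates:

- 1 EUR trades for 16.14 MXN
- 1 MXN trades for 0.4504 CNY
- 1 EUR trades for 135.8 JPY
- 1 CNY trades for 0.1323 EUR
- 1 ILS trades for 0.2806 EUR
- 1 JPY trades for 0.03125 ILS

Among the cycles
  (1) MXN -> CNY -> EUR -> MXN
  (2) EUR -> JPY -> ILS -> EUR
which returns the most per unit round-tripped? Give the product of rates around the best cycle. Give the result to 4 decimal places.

1.1908

(1) 0.4504 × 0.1323 × 16.14 = 0.96175
(2) 135.8 × 0.03125 × 0.2806 = 1.19080
Highest is cycle (2) at 1.1908 (>1, arbitrage).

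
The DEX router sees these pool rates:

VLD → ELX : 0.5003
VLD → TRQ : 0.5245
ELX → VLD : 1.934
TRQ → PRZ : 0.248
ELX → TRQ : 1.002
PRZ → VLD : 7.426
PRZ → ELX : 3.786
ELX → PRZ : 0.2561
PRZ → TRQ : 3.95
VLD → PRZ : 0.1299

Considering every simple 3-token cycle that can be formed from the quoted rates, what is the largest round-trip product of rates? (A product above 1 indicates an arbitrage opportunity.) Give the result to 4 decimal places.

TRQ→PRZ→VLD→TRQ: 0.248 × 7.426 × 0.5245 = 0.96594
ELX→PRZ→VLD→ELX: 0.2561 × 7.426 × 0.5003 = 0.95147
ELX→VLD→PRZ→ELX: 1.934 × 0.1299 × 3.786 = 0.95114
TRQ→PRZ→ELX→TRQ: 0.248 × 3.786 × 1.002 = 0.94081
Maximum is TRQ→PRZ→VLD→TRQ at 0.9659; no arbitrage — every cycle loses value.

0.9659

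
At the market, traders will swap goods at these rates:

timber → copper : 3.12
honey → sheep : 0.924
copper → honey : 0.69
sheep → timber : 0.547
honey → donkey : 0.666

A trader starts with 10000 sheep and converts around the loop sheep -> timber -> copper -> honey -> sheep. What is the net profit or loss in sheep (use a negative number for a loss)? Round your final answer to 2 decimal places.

10000 sheep × 0.547 = 5470 timber
5470 timber × 3.12 = 17066.4 copper
17066.4 copper × 0.69 = 11775.816 honey
11775.816 honey × 0.924 = 10880.853984 sheep
Net change: 10880.853984 − 10000 = 880.853984 sheep

880.85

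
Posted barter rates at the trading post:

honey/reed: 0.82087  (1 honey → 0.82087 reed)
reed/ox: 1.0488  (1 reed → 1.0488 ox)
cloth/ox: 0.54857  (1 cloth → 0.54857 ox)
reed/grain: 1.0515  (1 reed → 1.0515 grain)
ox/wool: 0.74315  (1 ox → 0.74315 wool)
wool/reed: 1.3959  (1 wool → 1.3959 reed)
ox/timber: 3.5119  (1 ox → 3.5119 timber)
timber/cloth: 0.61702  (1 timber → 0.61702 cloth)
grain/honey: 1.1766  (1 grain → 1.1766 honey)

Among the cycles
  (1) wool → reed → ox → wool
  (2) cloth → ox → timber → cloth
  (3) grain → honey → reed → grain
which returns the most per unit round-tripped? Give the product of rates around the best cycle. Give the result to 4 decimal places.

1.1887

(1) 1.3959 × 1.0488 × 0.74315 = 1.08799
(2) 0.54857 × 3.5119 × 0.61702 = 1.18870
(3) 1.1766 × 0.82087 × 1.0515 = 1.01558
Highest is cycle (2) at 1.1887 (>1, arbitrage).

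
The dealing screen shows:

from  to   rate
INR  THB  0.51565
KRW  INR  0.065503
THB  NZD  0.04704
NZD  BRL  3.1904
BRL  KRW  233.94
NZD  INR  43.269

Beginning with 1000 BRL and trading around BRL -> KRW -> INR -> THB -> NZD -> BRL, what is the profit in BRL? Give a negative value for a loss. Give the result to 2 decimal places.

1000 BRL × 233.94 = 233940 KRW
233940 KRW × 0.065503 = 15323.77182 INR
15323.77182 INR × 0.51565 = 7901.702938983 THB
7901.702938983 THB × 0.04704 = 371.69610624976032 NZD
371.69610624976032 NZD × 3.1904 = 1185.859257379235324928 BRL
Net change: 1185.859257379235324928 − 1000 = 185.859257379235324928 BRL

185.86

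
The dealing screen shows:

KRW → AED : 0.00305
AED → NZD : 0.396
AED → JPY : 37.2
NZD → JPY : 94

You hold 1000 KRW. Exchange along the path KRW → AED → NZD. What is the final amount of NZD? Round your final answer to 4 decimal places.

1000 KRW × 0.00305 = 3.05 AED
3.05 AED × 0.396 = 1.2078 NZD

1.2078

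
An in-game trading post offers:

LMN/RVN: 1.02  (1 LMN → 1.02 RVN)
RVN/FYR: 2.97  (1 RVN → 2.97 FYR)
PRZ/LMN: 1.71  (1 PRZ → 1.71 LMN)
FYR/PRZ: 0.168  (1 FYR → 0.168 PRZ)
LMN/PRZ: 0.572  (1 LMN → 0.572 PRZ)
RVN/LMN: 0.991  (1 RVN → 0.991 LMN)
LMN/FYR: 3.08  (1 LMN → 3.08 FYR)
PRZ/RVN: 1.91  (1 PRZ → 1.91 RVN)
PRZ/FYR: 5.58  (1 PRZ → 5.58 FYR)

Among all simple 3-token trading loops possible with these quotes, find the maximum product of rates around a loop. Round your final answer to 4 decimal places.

1.0827

LMN→PRZ→RVN→LMN: 0.572 × 1.91 × 0.991 = 1.08269
FYR→PRZ→RVN→FYR: 0.168 × 1.91 × 2.97 = 0.95301
FYR→PRZ→LMN→FYR: 0.168 × 1.71 × 3.08 = 0.88482
Maximum is LMN→PRZ→RVN→LMN at 1.0827; arbitrage exists.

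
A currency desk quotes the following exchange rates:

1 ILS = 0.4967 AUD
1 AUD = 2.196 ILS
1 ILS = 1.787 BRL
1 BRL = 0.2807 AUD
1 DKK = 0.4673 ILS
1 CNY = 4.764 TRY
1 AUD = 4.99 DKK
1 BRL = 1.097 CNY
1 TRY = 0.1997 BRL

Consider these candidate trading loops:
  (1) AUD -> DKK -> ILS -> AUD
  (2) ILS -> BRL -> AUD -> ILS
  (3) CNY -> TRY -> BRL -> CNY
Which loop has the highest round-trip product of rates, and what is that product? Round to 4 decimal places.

1.1582

(1) 4.99 × 0.4673 × 0.4967 = 1.15822
(2) 1.787 × 0.2807 × 2.196 = 1.10154
(3) 4.764 × 0.1997 × 1.097 = 1.04365
Highest is cycle (1) at 1.1582 (>1, arbitrage).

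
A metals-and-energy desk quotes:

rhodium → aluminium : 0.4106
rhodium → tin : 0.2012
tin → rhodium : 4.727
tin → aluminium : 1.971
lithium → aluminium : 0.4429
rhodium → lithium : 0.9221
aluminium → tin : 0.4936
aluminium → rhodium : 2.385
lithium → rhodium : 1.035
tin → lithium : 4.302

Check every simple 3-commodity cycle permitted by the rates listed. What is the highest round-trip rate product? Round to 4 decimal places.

lithium→aluminium→rhodium→lithium: 0.4429 × 2.385 × 0.9221 = 0.97403
aluminium→tin→rhodium→aluminium: 0.4936 × 4.727 × 0.4106 = 0.95803
aluminium→rhodium→tin→aluminium: 2.385 × 0.2012 × 1.971 = 0.94581
lithium→aluminium→tin→lithium: 0.4429 × 0.4936 × 4.302 = 0.94048
lithium→rhodium→tin→lithium: 1.035 × 0.2012 × 4.302 = 0.89586
Maximum is lithium→aluminium→rhodium→lithium at 0.9740; no arbitrage — every cycle loses value.

0.9740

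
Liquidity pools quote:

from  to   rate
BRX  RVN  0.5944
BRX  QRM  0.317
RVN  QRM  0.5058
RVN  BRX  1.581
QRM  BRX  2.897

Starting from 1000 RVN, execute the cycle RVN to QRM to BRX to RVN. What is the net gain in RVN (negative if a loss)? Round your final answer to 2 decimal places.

-129.02

1000 RVN × 0.5058 = 505.8 QRM
505.8 QRM × 2.897 = 1465.3026 BRX
1465.3026 BRX × 0.5944 = 870.97586544 RVN
Net change: 870.97586544 − 1000 = -129.02413456 RVN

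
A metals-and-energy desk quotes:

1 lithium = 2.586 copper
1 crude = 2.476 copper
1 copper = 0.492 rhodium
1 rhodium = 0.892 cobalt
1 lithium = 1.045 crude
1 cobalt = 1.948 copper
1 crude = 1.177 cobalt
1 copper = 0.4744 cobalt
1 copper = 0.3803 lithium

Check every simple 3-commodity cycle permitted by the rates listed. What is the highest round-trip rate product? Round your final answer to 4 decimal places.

0.9840

crude→copper→lithium→crude: 2.476 × 0.3803 × 1.045 = 0.98400
rhodium→cobalt→copper→rhodium: 0.892 × 1.948 × 0.492 = 0.85491
Maximum is crude→copper→lithium→crude at 0.9840; no arbitrage — every cycle loses value.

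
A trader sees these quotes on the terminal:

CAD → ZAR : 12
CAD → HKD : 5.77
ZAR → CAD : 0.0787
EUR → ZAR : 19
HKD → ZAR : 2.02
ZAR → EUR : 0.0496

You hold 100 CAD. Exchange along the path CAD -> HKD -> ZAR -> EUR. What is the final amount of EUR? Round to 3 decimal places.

100 CAD × 5.77 = 577 HKD
577 HKD × 2.02 = 1165.54 ZAR
1165.54 ZAR × 0.0496 = 57.810784 EUR

57.811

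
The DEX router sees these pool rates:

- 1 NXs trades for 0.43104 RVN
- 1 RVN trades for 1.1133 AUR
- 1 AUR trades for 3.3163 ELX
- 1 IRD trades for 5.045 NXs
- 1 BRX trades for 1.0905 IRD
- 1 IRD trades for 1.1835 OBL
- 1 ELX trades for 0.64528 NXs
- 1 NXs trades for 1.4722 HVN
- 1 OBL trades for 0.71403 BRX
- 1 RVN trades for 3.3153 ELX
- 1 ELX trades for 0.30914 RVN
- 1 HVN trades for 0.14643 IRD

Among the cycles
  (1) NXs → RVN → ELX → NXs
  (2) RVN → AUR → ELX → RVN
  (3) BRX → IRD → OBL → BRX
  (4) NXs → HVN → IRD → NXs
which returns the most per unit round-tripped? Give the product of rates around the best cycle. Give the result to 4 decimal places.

1.1414

(1) 0.43104 × 3.3153 × 0.64528 = 0.92212
(2) 1.1133 × 3.3163 × 0.30914 = 1.14136
(3) 1.0905 × 1.1835 × 0.71403 = 0.92153
(4) 1.4722 × 0.14643 × 5.045 = 1.08757
Highest is cycle (2) at 1.1414 (>1, arbitrage).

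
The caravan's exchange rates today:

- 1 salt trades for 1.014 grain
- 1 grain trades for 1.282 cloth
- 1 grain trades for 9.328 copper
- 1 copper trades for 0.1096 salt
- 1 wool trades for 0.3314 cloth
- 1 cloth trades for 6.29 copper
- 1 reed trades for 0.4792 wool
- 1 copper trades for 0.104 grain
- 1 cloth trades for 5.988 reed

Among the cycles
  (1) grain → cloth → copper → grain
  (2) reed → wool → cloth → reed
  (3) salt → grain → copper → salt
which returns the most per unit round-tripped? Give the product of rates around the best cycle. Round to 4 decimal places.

1.0367

(1) 1.282 × 6.29 × 0.104 = 0.83863
(2) 0.4792 × 0.3314 × 5.988 = 0.95094
(3) 1.014 × 9.328 × 0.1096 = 1.03666
Highest is cycle (3) at 1.0367 (>1, arbitrage).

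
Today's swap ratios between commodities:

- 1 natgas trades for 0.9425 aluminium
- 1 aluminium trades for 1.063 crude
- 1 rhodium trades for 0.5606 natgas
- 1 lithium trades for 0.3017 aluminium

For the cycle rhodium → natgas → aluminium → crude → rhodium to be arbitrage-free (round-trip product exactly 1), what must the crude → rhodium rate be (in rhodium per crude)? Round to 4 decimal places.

Known legs of the cycle: 0.5606 × 0.9425 × 1.063 = 0.5616525265
For no arbitrage the full-cycle product must be 1, so the missing rate is 1 / 0.5616525265 ≈ 1.780460.

1.7805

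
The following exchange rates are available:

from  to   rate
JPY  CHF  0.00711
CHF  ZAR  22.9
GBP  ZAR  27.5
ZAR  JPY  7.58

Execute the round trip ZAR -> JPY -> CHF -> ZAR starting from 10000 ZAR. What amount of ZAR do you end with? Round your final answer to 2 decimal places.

12341.68

10000 ZAR × 7.58 = 75800 JPY
75800 JPY × 0.00711 = 538.938 CHF
538.938 CHF × 22.9 = 12341.6802 ZAR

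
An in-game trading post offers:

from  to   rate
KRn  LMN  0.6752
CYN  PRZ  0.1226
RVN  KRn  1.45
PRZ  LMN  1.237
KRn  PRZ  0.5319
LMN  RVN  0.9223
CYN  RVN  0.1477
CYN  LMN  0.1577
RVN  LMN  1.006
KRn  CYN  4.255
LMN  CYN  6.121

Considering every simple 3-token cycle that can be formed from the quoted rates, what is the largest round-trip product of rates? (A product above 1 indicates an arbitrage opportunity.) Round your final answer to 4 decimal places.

0.9283

PRZ→LMN→CYN→PRZ: 1.237 × 6.121 × 0.1226 = 0.92829
KRn→CYN→RVN→KRn: 4.255 × 0.1477 × 1.45 = 0.91127
LMN→CYN→RVN→LMN: 6.121 × 0.1477 × 1.006 = 0.90950
KRn→LMN→RVN→KRn: 0.6752 × 0.9223 × 1.45 = 0.90297
Maximum is PRZ→LMN→CYN→PRZ at 0.9283; no arbitrage — every cycle loses value.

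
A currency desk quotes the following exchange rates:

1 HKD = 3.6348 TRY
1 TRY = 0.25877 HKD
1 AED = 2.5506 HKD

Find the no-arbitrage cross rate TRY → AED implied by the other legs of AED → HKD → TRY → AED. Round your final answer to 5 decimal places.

0.10786

Known legs of the cycle: 2.5506 × 3.6348 = 9.27092088
For no arbitrage the full-cycle product must be 1, so the missing rate is 1 / 9.27092088 ≈ 0.1078641.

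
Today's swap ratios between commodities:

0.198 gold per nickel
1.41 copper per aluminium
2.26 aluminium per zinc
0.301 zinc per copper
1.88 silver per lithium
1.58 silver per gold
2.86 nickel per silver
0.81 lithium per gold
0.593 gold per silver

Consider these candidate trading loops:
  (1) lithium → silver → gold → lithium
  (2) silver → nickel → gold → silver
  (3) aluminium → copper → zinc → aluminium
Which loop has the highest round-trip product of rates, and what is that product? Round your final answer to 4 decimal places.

0.9592

(1) 1.88 × 0.593 × 0.81 = 0.90302
(2) 2.86 × 0.198 × 1.58 = 0.89472
(3) 1.41 × 0.301 × 2.26 = 0.95917
Highest is cycle (3) at 0.9592 (≤1, no arbitrage).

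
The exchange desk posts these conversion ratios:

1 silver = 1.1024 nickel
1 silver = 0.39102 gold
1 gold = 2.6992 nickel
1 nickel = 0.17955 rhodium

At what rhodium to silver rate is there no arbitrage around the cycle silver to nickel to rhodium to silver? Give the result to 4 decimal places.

5.0521

Known legs of the cycle: 1.1024 × 0.17955 = 0.19793592
For no arbitrage the full-cycle product must be 1, so the missing rate is 1 / 0.19793592 ≈ 5.052140.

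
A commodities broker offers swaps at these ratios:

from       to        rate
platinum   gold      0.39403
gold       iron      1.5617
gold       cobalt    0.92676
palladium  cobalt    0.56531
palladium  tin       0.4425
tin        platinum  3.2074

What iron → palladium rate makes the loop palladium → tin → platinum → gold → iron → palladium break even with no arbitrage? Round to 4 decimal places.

1.1450

Known legs of the cycle: 0.4425 × 3.2074 × 0.39403 × 1.5617 = 0.8733600031696995
For no arbitrage the full-cycle product must be 1, so the missing rate is 1 / 0.8733600031696995 ≈ 1.145003.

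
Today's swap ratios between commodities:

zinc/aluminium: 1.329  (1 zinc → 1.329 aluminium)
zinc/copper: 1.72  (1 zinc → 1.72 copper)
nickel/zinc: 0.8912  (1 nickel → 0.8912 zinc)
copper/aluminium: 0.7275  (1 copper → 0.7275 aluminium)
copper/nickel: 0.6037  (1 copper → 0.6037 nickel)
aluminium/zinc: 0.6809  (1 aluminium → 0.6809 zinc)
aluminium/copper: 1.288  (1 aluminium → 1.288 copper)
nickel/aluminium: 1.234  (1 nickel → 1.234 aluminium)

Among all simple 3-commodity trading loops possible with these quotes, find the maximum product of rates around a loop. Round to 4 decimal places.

0.9595

copper→nickel→aluminium→copper: 0.6037 × 1.234 × 1.288 = 0.95952
copper→nickel→zinc→copper: 0.6037 × 0.8912 × 1.72 = 0.92539
copper→aluminium→zinc→copper: 0.7275 × 0.6809 × 1.72 = 0.85201
Maximum is copper→nickel→aluminium→copper at 0.9595; no arbitrage — every cycle loses value.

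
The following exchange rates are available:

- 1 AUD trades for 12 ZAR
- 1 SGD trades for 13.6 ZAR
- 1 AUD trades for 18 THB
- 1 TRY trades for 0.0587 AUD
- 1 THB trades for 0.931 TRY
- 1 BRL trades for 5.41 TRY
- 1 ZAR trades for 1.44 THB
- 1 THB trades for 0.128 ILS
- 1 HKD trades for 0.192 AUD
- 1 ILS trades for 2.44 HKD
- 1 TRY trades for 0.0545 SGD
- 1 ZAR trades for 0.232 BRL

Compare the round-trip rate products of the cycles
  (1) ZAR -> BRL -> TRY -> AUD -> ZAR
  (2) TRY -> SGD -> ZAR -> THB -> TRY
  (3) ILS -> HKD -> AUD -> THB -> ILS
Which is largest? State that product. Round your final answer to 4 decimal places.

(1) 0.232 × 5.41 × 0.0587 × 12 = 0.88411
(2) 0.0545 × 13.6 × 1.44 × 0.931 = 0.99368
(3) 2.44 × 0.192 × 18 × 0.128 = 1.07938
Highest is cycle (3) at 1.0794 (>1, arbitrage).

1.0794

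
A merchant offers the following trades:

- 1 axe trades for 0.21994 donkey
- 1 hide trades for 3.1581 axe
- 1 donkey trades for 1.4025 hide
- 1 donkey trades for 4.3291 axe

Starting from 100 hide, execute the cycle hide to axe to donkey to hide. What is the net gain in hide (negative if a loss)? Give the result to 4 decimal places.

-2.5834

100 hide × 3.1581 = 315.81 axe
315.81 axe × 0.21994 = 69.4592514 donkey
69.4592514 donkey × 1.4025 = 97.4166000885 hide
Net change: 97.4166000885 − 100 = -2.5833999115 hide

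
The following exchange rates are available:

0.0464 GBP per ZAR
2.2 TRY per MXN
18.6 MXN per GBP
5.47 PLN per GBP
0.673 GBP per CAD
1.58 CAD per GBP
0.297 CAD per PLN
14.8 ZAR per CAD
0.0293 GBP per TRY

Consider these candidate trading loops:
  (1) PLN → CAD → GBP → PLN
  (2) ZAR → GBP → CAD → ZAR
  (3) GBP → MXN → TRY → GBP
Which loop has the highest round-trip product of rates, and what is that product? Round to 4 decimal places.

1.1990

(1) 0.297 × 0.673 × 5.47 = 1.09335
(2) 0.0464 × 1.58 × 14.8 = 1.08502
(3) 18.6 × 2.2 × 0.0293 = 1.19896
Highest is cycle (3) at 1.1990 (>1, arbitrage).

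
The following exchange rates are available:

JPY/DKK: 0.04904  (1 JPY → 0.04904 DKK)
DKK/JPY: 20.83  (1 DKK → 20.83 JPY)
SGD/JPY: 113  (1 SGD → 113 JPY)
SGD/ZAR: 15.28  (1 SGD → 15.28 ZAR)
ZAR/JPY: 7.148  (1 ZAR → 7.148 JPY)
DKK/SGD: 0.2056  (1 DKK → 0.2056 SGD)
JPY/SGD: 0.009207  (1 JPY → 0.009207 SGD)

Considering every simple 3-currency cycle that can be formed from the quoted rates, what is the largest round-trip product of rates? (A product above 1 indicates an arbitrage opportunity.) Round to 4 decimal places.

1.1393

JPY→DKK→SGD→JPY: 0.04904 × 0.2056 × 113 = 1.13934
JPY→SGD→ZAR→JPY: 0.009207 × 15.28 × 7.148 = 1.00560
Maximum is JPY→DKK→SGD→JPY at 1.1393; arbitrage exists.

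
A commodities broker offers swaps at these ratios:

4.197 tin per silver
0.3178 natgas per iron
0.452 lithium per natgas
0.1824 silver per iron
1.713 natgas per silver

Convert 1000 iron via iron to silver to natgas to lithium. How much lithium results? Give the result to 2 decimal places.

141.23

1000 iron × 0.1824 = 182.4 silver
182.4 silver × 1.713 = 312.4512 natgas
312.4512 natgas × 0.452 = 141.2279424 lithium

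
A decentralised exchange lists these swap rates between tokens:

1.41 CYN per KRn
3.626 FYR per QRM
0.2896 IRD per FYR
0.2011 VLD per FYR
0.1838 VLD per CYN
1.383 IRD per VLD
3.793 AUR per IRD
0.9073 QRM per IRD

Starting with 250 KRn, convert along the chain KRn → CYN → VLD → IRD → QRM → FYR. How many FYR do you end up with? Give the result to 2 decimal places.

250 KRn × 1.41 = 352.5 CYN
352.5 CYN × 0.1838 = 64.7895 VLD
64.7895 VLD × 1.383 = 89.6038785 IRD
89.6038785 IRD × 0.9073 = 81.29759896305 QRM
81.29759896305 QRM × 3.626 = 294.7850938400193 FYR

294.79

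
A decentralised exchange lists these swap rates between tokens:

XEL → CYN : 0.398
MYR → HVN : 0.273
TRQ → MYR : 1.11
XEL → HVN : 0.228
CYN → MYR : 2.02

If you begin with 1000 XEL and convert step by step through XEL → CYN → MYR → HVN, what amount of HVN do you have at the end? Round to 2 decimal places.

1000 XEL × 0.398 = 398 CYN
398 CYN × 2.02 = 803.96 MYR
803.96 MYR × 0.273 = 219.48108 HVN

219.48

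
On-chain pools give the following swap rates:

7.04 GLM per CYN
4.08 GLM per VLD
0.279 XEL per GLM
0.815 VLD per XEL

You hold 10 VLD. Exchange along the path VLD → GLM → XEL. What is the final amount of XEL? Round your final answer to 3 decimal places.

10 VLD × 4.08 = 40.8 GLM
40.8 GLM × 0.279 = 11.3832 XEL

11.383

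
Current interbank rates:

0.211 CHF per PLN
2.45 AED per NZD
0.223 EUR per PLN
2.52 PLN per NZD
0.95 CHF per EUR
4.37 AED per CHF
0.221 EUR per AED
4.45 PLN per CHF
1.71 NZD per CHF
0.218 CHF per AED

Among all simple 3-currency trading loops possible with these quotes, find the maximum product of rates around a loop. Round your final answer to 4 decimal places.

0.9427

CHF→PLN→EUR→CHF: 4.45 × 0.223 × 0.95 = 0.94273
CHF→AED→EUR→CHF: 4.37 × 0.221 × 0.95 = 0.91748
CHF→NZD→AED→CHF: 1.71 × 2.45 × 0.218 = 0.91331
CHF→NZD→PLN→CHF: 1.71 × 2.52 × 0.211 = 0.90924
Maximum is CHF→PLN→EUR→CHF at 0.9427; no arbitrage — every cycle loses value.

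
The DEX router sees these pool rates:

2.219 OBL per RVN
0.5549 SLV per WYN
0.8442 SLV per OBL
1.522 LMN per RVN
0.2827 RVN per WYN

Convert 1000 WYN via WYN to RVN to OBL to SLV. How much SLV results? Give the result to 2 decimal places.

1000 WYN × 0.2827 = 282.7 RVN
282.7 RVN × 2.219 = 627.3113 OBL
627.3113 OBL × 0.8442 = 529.57619946 SLV

529.58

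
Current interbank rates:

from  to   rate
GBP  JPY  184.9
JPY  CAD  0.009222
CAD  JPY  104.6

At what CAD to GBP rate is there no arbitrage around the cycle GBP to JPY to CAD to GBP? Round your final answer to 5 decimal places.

0.58646

Known legs of the cycle: 184.9 × 0.009222 = 1.7051478
For no arbitrage the full-cycle product must be 1, so the missing rate is 1 / 1.7051478 ≈ 0.5864594.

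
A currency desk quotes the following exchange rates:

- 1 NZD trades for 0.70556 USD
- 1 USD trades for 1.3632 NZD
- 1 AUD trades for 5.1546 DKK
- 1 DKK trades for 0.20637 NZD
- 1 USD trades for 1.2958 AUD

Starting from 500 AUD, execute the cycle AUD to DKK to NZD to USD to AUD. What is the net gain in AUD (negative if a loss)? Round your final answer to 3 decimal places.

500 AUD × 5.1546 = 2577.3 DKK
2577.3 DKK × 0.20637 = 531.877401 NZD
531.877401 NZD × 0.70556 = 375.27141904956 USD
375.27141904956 USD × 1.2958 = 486.276704804419848 AUD
Net change: 486.276704804419848 − 500 = -13.723295195580152 AUD

-13.723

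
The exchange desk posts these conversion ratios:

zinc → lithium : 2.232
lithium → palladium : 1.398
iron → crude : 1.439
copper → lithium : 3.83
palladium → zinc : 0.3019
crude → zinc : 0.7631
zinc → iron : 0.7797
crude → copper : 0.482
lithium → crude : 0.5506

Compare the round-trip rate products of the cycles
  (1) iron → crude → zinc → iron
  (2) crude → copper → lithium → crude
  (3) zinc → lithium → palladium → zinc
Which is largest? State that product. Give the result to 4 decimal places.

1.0164

(1) 1.439 × 0.7631 × 0.7797 = 0.85619
(2) 0.482 × 3.83 × 0.5506 = 1.01644
(3) 2.232 × 1.398 × 0.3019 = 0.94203
Highest is cycle (2) at 1.0164 (>1, arbitrage).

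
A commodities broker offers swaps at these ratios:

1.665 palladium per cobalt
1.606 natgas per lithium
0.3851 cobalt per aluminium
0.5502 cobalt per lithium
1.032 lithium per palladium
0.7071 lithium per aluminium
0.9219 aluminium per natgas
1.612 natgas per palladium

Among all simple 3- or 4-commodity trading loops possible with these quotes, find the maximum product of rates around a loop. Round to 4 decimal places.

lithium→natgas→aluminium→lithium: 1.606 × 0.9219 × 0.7071 = 1.04691
palladium→natgas→aluminium→cobalt→palladium: 1.612 × 0.9219 × 0.3851 × 1.665 = 0.95288
palladium→lithium→cobalt→palladium: 1.032 × 0.5502 × 1.665 = 0.94540
Maximum is lithium→natgas→aluminium→lithium at 1.0469; arbitrage exists.

1.0469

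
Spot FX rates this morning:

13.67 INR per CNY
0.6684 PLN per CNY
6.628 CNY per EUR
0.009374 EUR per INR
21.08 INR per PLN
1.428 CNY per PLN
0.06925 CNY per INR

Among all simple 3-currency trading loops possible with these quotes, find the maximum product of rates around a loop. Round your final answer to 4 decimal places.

INR→CNY→PLN→INR: 0.06925 × 0.6684 × 21.08 = 0.97572
INR→EUR→CNY→INR: 0.009374 × 6.628 × 13.67 = 0.84933
Maximum is INR→CNY→PLN→INR at 0.9757; no arbitrage — every cycle loses value.

0.9757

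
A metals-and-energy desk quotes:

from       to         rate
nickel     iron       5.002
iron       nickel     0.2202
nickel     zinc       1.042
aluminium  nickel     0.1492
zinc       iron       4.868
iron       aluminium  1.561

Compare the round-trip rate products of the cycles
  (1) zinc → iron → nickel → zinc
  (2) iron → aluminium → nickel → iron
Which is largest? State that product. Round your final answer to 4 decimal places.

1.1650

(1) 4.868 × 0.2202 × 1.042 = 1.11695
(2) 1.561 × 0.1492 × 5.002 = 1.16497
Highest is cycle (2) at 1.1650 (>1, arbitrage).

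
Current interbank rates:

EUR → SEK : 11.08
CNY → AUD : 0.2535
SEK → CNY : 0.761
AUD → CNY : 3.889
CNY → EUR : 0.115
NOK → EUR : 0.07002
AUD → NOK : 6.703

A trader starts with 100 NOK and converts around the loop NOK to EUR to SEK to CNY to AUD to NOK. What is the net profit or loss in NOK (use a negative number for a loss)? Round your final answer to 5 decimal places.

0.32143

100 NOK × 0.07002 = 7.002 EUR
7.002 EUR × 11.08 = 77.58216 SEK
77.58216 SEK × 0.761 = 59.04002376 CNY
59.04002376 CNY × 0.2535 = 14.96664602316 AUD
14.96664602316 AUD × 6.703 = 100.32142829324148 NOK
Net change: 100.32142829324148 − 100 = 0.32142829324148 NOK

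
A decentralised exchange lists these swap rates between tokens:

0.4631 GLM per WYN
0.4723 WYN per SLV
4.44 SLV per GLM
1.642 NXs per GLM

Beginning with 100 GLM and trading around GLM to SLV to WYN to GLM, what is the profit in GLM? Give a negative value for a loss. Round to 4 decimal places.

-2.8874

100 GLM × 4.44 = 444 SLV
444 SLV × 0.4723 = 209.7012 WYN
209.7012 WYN × 0.4631 = 97.11262572 GLM
Net change: 97.11262572 − 100 = -2.88737428 GLM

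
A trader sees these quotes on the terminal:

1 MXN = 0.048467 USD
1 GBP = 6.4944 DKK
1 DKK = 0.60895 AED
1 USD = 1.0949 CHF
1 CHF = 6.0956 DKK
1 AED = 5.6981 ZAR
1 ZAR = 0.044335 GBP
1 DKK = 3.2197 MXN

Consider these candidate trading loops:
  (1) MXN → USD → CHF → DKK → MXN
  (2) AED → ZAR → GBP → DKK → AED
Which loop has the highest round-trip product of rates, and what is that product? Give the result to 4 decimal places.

1.0415

(1) 0.048467 × 1.0949 × 6.0956 × 3.2197 = 1.04148
(2) 5.6981 × 0.044335 × 6.4944 × 0.60895 = 0.99907
Highest is cycle (1) at 1.0415 (>1, arbitrage).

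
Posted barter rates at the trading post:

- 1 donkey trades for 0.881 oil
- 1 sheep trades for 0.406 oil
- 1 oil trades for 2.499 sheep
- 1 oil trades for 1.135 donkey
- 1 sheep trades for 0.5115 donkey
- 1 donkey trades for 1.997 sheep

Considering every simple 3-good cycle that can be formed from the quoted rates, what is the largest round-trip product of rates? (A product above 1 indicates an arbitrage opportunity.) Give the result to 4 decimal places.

1.1261

oil→sheep→donkey→oil: 2.499 × 0.5115 × 0.881 = 1.12613
oil→donkey→sheep→oil: 1.135 × 1.997 × 0.406 = 0.92024
Maximum is oil→sheep→donkey→oil at 1.1261; arbitrage exists.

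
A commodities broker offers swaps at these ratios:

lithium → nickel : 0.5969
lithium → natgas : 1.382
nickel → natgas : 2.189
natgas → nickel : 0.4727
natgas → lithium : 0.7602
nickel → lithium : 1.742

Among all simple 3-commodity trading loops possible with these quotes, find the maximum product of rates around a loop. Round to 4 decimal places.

natgas→nickel→lithium→natgas: 0.4727 × 1.742 × 1.382 = 1.13800
natgas→lithium→nickel→natgas: 0.7602 × 0.5969 × 2.189 = 0.99329
Maximum is natgas→nickel→lithium→natgas at 1.1380; arbitrage exists.

1.1380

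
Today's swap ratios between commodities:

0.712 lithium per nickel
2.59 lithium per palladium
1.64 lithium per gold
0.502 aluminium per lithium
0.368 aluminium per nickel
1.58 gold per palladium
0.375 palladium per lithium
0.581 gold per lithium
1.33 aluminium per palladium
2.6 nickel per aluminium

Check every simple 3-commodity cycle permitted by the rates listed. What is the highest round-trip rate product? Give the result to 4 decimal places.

gold→lithium→palladium→gold: 1.64 × 0.375 × 1.58 = 0.97170
aluminium→nickel→lithium→aluminium: 2.6 × 0.712 × 0.502 = 0.92930
Maximum is gold→lithium→palladium→gold at 0.9717; no arbitrage — every cycle loses value.

0.9717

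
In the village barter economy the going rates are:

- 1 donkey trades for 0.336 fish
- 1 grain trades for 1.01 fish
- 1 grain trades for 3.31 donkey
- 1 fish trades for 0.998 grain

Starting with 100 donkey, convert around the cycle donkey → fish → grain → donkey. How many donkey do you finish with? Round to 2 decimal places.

110.99

100 donkey × 0.336 = 33.6 fish
33.6 fish × 0.998 = 33.5328 grain
33.5328 grain × 3.31 = 110.993568 donkey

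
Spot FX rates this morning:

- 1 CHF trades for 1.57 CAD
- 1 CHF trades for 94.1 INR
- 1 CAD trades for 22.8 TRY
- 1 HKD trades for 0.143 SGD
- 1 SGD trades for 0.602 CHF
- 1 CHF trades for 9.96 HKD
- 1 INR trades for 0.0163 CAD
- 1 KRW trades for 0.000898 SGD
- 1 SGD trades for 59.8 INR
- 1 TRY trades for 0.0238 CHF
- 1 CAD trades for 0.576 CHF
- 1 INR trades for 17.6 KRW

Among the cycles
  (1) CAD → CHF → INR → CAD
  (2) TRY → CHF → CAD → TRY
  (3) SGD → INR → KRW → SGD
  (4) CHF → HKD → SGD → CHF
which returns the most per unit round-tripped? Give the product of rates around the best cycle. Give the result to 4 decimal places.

0.9451

(1) 0.576 × 94.1 × 0.0163 = 0.88349
(2) 0.0238 × 1.57 × 22.8 = 0.85194
(3) 59.8 × 17.6 × 0.000898 = 0.94513
(4) 9.96 × 0.143 × 0.602 = 0.85742
Highest is cycle (3) at 0.9451 (≤1, no arbitrage).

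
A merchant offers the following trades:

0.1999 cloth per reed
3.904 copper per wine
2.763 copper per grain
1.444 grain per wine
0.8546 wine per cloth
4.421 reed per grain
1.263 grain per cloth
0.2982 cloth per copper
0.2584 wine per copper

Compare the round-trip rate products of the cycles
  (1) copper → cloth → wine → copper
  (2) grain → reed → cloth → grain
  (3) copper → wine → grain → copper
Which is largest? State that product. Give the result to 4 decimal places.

(1) 0.2982 × 0.8546 × 3.904 = 0.99490
(2) 4.421 × 0.1999 × 1.263 = 1.11619
(3) 0.2584 × 1.444 × 2.763 = 1.03096
Highest is cycle (2) at 1.1162 (>1, arbitrage).

1.1162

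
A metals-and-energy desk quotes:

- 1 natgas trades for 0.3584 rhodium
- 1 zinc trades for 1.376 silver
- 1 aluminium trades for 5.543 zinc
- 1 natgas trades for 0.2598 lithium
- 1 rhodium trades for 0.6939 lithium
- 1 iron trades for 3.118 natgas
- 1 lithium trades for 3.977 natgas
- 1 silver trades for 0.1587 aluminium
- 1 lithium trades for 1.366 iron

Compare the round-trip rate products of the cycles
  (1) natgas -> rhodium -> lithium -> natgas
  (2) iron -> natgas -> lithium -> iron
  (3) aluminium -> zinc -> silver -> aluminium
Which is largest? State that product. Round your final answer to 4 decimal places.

(1) 0.3584 × 0.6939 × 3.977 = 0.98906
(2) 3.118 × 0.2598 × 1.366 = 1.10654
(3) 5.543 × 1.376 × 0.1587 = 1.21043
Highest is cycle (3) at 1.2104 (>1, arbitrage).

1.2104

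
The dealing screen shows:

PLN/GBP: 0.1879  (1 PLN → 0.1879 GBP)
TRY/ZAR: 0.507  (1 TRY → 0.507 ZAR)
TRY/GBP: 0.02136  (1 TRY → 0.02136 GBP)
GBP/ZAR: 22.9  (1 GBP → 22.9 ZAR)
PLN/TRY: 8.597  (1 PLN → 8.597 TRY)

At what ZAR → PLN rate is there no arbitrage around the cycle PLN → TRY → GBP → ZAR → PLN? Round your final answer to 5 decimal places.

Known legs of the cycle: 8.597 × 0.02136 × 22.9 = 4.205170968
For no arbitrage the full-cycle product must be 1, so the missing rate is 1 / 4.205170968 ≈ 0.2378025.

0.23780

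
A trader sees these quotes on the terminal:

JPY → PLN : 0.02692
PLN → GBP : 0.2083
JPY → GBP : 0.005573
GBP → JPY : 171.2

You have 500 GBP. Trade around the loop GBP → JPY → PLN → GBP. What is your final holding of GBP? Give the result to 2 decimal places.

480.00

500 GBP × 171.2 = 85600 JPY
85600 JPY × 0.02692 = 2304.352 PLN
2304.352 PLN × 0.2083 = 479.9965216 GBP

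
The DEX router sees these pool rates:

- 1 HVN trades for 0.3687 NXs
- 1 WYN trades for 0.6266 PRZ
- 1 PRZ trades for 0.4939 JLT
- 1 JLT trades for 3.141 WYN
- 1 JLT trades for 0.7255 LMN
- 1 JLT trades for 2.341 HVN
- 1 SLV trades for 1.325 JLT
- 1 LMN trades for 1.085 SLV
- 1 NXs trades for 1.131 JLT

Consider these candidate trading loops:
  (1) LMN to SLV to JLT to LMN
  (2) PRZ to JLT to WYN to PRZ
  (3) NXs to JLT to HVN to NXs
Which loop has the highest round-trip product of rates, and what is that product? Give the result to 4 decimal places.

1.0430

(1) 1.085 × 1.325 × 0.7255 = 1.04300
(2) 0.4939 × 3.141 × 0.6266 = 0.97207
(3) 1.131 × 2.341 × 0.3687 = 0.97620
Highest is cycle (1) at 1.0430 (>1, arbitrage).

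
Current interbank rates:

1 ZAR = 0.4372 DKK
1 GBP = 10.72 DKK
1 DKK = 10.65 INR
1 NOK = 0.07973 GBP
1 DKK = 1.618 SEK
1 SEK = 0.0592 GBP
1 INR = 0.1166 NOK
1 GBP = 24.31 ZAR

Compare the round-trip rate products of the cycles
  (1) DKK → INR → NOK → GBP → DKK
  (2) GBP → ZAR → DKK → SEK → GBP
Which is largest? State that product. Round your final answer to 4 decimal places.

(1) 10.65 × 0.1166 × 0.07973 × 10.72 = 1.06136
(2) 24.31 × 0.4372 × 1.618 × 0.0592 = 1.01804
Highest is cycle (1) at 1.0614 (>1, arbitrage).

1.0614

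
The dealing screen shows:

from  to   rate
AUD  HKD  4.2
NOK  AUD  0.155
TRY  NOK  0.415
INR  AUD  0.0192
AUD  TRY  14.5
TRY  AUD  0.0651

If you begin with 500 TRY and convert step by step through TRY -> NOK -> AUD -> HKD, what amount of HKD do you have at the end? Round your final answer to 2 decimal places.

500 TRY × 0.415 = 207.5 NOK
207.5 NOK × 0.155 = 32.1625 AUD
32.1625 AUD × 4.2 = 135.0825 HKD

135.08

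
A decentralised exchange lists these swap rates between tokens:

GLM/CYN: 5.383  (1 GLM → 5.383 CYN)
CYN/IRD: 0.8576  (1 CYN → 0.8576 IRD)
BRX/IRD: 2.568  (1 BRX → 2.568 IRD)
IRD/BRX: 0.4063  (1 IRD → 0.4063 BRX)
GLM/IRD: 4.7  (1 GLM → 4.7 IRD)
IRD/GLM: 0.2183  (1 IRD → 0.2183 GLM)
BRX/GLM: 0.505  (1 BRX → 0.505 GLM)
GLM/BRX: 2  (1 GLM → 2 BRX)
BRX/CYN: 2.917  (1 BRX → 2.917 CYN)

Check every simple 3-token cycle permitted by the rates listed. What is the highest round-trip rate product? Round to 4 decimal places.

BRX→IRD→GLM→BRX: 2.568 × 0.2183 × 2 = 1.12119
BRX→CYN→IRD→BRX: 2.917 × 0.8576 × 0.4063 = 1.01641
IRD→GLM→CYN→IRD: 0.2183 × 5.383 × 0.8576 = 1.00777
BRX→GLM→IRD→BRX: 0.505 × 4.7 × 0.4063 = 0.96435
Maximum is BRX→IRD→GLM→BRX at 1.1212; arbitrage exists.

1.1212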